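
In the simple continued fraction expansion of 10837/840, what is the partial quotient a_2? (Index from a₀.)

9

10837 = 12·840 + 757   →  a_0 = 12
840 = 1·757 + 83   →  a_1 = 1
757 = 9·83 + 10   →  a_2 = 9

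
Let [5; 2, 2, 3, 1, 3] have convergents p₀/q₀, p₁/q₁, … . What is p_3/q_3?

92/17

Using pₖ = aₖpₖ₋₁ + pₖ₋₂, qₖ = aₖqₖ₋₁ + qₖ₋₂ (with p₋₁=1, p₋₂=0, q₋₁=0, q₋₂=1):
  k=0: a=5, p=5, q=1
  k=1: a=2, p=11, q=2
  k=2: a=2, p=27, q=5
  k=3: a=3, p=92, q=17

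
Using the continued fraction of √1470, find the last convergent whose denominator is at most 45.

1687/44

√1470 = [38; 2, 1, 14, 1, 2, 76, …] (period length 6).
Convergents:
  p_0/q_0 = 38/1
  p_1/q_1 = 77/2
  p_2/q_2 = 115/3
  p_3/q_3 = 1687/44
  p_4/q_4 = 1802/47
q_3 = 44 ≤ 45 < 47 = q_4, so the answer is 1687/44.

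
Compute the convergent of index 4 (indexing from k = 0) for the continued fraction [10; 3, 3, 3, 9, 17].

3163/307

Using pₖ = aₖpₖ₋₁ + pₖ₋₂, qₖ = aₖqₖ₋₁ + qₖ₋₂ (with p₋₁=1, p₋₂=0, q₋₁=0, q₋₂=1):
  k=0: a=10, p=10, q=1
  k=1: a=3, p=31, q=3
  k=2: a=3, p=103, q=10
  k=3: a=3, p=340, q=33
  k=4: a=9, p=3163, q=307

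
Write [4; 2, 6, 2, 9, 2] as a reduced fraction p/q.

Fold from the inside: start with 2/1.
  9 + 1/2 = 19/2
  2 + 2/19 = 40/19
  6 + 19/40 = 259/40
  2 + 40/259 = 558/259
  4 + 259/558 = 2491/558

2491/558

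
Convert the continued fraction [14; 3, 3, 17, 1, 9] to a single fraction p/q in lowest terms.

Using pₖ = aₖpₖ₋₁ + pₖ₋₂ and qₖ = aₖqₖ₋₁ + qₖ₋₂:
  k=0: a=14, p=14, q=1
  k=1: a=3, p=43, q=3
  k=2: a=3, p=143, q=10
  k=3: a=17, p=2474, q=173
  k=4: a=1, p=2617, q=183
  k=5: a=9, p=26027, q=1820

26027/1820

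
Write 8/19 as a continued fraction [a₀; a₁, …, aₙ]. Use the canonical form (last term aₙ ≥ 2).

[0; 2, 2, 1, 2]

8 = 0*19 + 8
19 = 2*8 + 3
8 = 2*3 + 2
3 = 1*2 + 1
2 = 2*1 + 0  (stop)
So 8/19 = [0; 2, 2, 1, 2].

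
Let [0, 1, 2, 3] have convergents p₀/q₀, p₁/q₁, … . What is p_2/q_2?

2/3

Using pₖ = aₖpₖ₋₁ + pₖ₋₂, qₖ = aₖqₖ₋₁ + qₖ₋₂ (with p₋₁=1, p₋₂=0, q₋₁=0, q₋₂=1):
  k=0: a=0, p=0, q=1
  k=1: a=1, p=1, q=1
  k=2: a=2, p=2, q=3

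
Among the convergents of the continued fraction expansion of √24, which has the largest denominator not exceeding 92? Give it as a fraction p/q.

436/89

√24 = [4; 1, 8, …] (period length 2).
Convergents:
  p_0/q_0 = 4/1
  p_1/q_1 = 5/1
  p_2/q_2 = 44/9
  p_3/q_3 = 49/10
  p_4/q_4 = 436/89
  p_5/q_5 = 485/99
q_4 = 89 ≤ 92 < 99 = q_5, so the answer is 436/89.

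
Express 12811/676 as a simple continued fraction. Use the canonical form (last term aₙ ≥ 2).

[18; 1, 19, 2, 16]

12811 = 18·676 + 643
676 = 1·643 + 33
643 = 19·33 + 16
33 = 2·16 + 1
16 = 16·1 + 0  (stop)
So 12811/676 = [18; 1, 19, 2, 16].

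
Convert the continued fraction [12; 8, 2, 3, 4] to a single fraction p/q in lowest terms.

3066/253

Using pₖ = aₖpₖ₋₁ + pₖ₋₂ and qₖ = aₖqₖ₋₁ + qₖ₋₂:
  k=0: a=12, p=12, q=1
  k=1: a=8, p=97, q=8
  k=2: a=2, p=206, q=17
  k=3: a=3, p=715, q=59
  k=4: a=4, p=3066, q=253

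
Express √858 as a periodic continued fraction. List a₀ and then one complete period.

[29; 3, 2, 3, 58]

a₀ = ⌊√858⌋ = 29.
With m₀=0, d₀=1 and mₖ₊₁ = dₖaₖ − mₖ, dₖ₊₁ = (n − mₖ₊₁²)/dₖ, aₖ₊₁ = ⌊(a₀+mₖ₊₁)/dₖ₊₁⌋:
  k=1: m=29, d=17, a=3
  k=2: m=22, d=22, a=2
  k=3: m=22, d=17, a=3
  k=4: m=29, d=1, a=58
d=1 and a=2a₀=58 at k=4, so the next step gives (m, d) = (29, 17) again — its k=1 value — and the period has length 4.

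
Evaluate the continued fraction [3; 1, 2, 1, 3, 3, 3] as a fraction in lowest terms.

Using pₖ = aₖpₖ₋₁ + pₖ₋₂ and qₖ = aₖqₖ₋₁ + qₖ₋₂:
  k=0: a=3, p=3, q=1
  k=1: a=1, p=4, q=1
  k=2: a=2, p=11, q=3
  k=3: a=1, p=15, q=4
  k=4: a=3, p=56, q=15
  k=5: a=3, p=183, q=49
  k=6: a=3, p=605, q=162

605/162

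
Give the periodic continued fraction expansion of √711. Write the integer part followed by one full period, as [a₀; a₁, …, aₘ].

[26; 1, 1, 1, 52]

a₀ = ⌊√711⌋ = 26.
With m₀=0, d₀=1 and mₖ₊₁ = dₖaₖ − mₖ, dₖ₊₁ = (n − mₖ₊₁²)/dₖ, aₖ₊₁ = ⌊(a₀+mₖ₊₁)/dₖ₊₁⌋:
  k=1: m=26, d=35, a=1
  k=2: m=9, d=18, a=1
  k=3: m=9, d=35, a=1
  k=4: m=26, d=1, a=52
d=1 and a=2a₀=52 at k=4, so the next step gives (m, d) = (26, 35) again — its k=1 value — and the period has length 4.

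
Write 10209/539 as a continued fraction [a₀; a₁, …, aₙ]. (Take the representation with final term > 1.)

[18; 1, 15, 1, 5, 2, 2]

10209 = 18×539 + 507
539 = 1×507 + 32
507 = 15×32 + 27
32 = 1×27 + 5
27 = 5×5 + 2
5 = 2×2 + 1
2 = 2×1 + 0  (stop)
So 10209/539 = [18; 1, 15, 1, 5, 2, 2].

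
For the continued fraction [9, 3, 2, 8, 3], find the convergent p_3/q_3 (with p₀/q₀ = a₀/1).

548/59

Using pₖ = aₖpₖ₋₁ + pₖ₋₂, qₖ = aₖqₖ₋₁ + qₖ₋₂ (with p₋₁=1, p₋₂=0, q₋₁=0, q₋₂=1):
  k=0: a=9, p=9, q=1
  k=1: a=3, p=28, q=3
  k=2: a=2, p=65, q=7
  k=3: a=8, p=548, q=59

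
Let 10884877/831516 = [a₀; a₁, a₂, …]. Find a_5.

10884877 = 13·831516 + 75169   →  a_0 = 13
831516 = 11·75169 + 4657   →  a_1 = 11
75169 = 16·4657 + 657   →  a_2 = 16
4657 = 7·657 + 58   →  a_3 = 7
657 = 11·58 + 19   →  a_4 = 11
58 = 3·19 + 1   →  a_5 = 3

3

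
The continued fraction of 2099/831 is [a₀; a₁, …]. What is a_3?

9

2099 = 2·831 + 437   →  a_0 = 2
831 = 1·437 + 394   →  a_1 = 1
437 = 1·394 + 43   →  a_2 = 1
394 = 9·43 + 7   →  a_3 = 9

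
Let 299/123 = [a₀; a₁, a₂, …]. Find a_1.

299 = 2·123 + 53   →  a_0 = 2
123 = 2·53 + 17   →  a_1 = 2

2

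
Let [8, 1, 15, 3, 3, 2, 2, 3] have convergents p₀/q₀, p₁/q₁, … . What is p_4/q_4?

Using pₖ = aₖpₖ₋₁ + pₖ₋₂, qₖ = aₖqₖ₋₁ + qₖ₋₂ (with p₋₁=1, p₋₂=0, q₋₁=0, q₋₂=1):
  k=0: a=8, p=8, q=1
  k=1: a=1, p=9, q=1
  k=2: a=15, p=143, q=16
  k=3: a=3, p=438, q=49
  k=4: a=3, p=1457, q=163

1457/163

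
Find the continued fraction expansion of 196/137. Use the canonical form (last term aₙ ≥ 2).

[1; 2, 3, 9, 2]

196 = 1·137 + 59
137 = 2·59 + 19
59 = 3·19 + 2
19 = 9·2 + 1
2 = 2·1 + 0  (stop)
So 196/137 = [1; 2, 3, 9, 2].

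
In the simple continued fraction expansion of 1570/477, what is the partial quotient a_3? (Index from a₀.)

1570 = 3·477 + 139   →  a_0 = 3
477 = 3·139 + 60   →  a_1 = 3
139 = 2·60 + 19   →  a_2 = 2
60 = 3·19 + 3   →  a_3 = 3

3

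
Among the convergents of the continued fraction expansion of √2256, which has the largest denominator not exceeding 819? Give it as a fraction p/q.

√2256 = [47; 2, 94, …] (period length 2).
Convergents:
  p_0/q_0 = 47/1
  p_1/q_1 = 95/2
  p_2/q_2 = 8977/189
  p_3/q_3 = 18049/380
  p_4/q_4 = 1705583/35909
q_3 = 380 ≤ 819 < 35909 = q_4, so the answer is 18049/380.

18049/380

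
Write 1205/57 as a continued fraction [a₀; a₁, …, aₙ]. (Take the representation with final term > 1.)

[21; 7, 8]

1205 = 21·57 + 8
57 = 7·8 + 1
8 = 8·1 + 0  (stop)
So 1205/57 = [21; 7, 8].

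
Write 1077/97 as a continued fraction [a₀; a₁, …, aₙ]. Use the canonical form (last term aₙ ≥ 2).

1077 = 11*97 + 10
97 = 9*10 + 7
10 = 1*7 + 3
7 = 2*3 + 1
3 = 3*1 + 0  (stop)
So 1077/97 = [11; 9, 1, 2, 3].

[11; 9, 1, 2, 3]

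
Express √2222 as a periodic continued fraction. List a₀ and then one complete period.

a₀ = ⌊√2222⌋ = 47.
With m₀=0, d₀=1 and mₖ₊₁ = dₖaₖ − mₖ, dₖ₊₁ = (n − mₖ₊₁²)/dₖ, aₖ₊₁ = ⌊(a₀+mₖ₊₁)/dₖ₊₁⌋:
  k=1: m=47, d=13, a=7
  k=2: m=44, d=22, a=4
  k=3: m=44, d=13, a=7
  k=4: m=47, d=1, a=94
d=1 and a=2a₀=94 at k=4, so the next step gives (m, d) = (47, 13) again — its k=1 value — and the period has length 4.

[47; 7, 4, 7, 94]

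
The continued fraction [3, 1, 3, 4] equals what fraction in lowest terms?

64/17

Using pₖ = aₖpₖ₋₁ + pₖ₋₂ and qₖ = aₖqₖ₋₁ + qₖ₋₂:
  k=0: a=3, p=3, q=1
  k=1: a=1, p=4, q=1
  k=2: a=3, p=15, q=4
  k=3: a=4, p=64, q=17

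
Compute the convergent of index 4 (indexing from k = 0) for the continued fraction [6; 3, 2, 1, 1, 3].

Using pₖ = aₖpₖ₋₁ + pₖ₋₂, qₖ = aₖqₖ₋₁ + qₖ₋₂ (with p₋₁=1, p₋₂=0, q₋₁=0, q₋₂=1):
  k=0: a=6, p=6, q=1
  k=1: a=3, p=19, q=3
  k=2: a=2, p=44, q=7
  k=3: a=1, p=63, q=10
  k=4: a=1, p=107, q=17

107/17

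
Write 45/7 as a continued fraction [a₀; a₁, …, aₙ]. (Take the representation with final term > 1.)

[6; 2, 3]

45 = 6·7 + 3
7 = 2·3 + 1
3 = 3·1 + 0  (stop)
So 45/7 = [6; 2, 3].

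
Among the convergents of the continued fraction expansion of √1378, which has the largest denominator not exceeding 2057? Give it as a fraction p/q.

42801/1153

√1378 = [37; 8, 4, 4, 8, 74, …] (period length 5).
Convergents:
  p_0/q_0 = 37/1
  p_1/q_1 = 297/8
  p_2/q_2 = 1225/33
  p_3/q_3 = 5197/140
  p_4/q_4 = 42801/1153
  p_5/q_5 = 3172471/85462
q_4 = 1153 ≤ 2057 < 85462 = q_5, so the answer is 42801/1153.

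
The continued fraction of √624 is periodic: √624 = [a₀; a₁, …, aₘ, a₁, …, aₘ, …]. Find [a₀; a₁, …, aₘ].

a₀ = ⌊√624⌋ = 24.
With m₀=0, d₀=1 and mₖ₊₁ = dₖaₖ − mₖ, dₖ₊₁ = (n − mₖ₊₁²)/dₖ, aₖ₊₁ = ⌊(a₀+mₖ₊₁)/dₖ₊₁⌋:
  k=1: m=24, d=48, a=1
  k=2: m=24, d=1, a=48
d=1 and a=2a₀=48 at k=2, so the next step gives (m, d) = (24, 48) again — its k=1 value — and the period has length 2.

[24; 1, 48]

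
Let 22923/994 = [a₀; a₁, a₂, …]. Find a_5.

1

22923 = 23·994 + 61   →  a_0 = 23
994 = 16·61 + 18   →  a_1 = 16
61 = 3·18 + 7   →  a_2 = 3
18 = 2·7 + 4   →  a_3 = 2
7 = 1·4 + 3   →  a_4 = 1
4 = 1·3 + 1   →  a_5 = 1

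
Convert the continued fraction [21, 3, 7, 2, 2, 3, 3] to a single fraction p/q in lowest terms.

Using pₖ = aₖpₖ₋₁ + pₖ₋₂ and qₖ = aₖqₖ₋₁ + qₖ₋₂:
  k=0: a=21, p=21, q=1
  k=1: a=3, p=64, q=3
  k=2: a=7, p=469, q=22
  k=3: a=2, p=1002, q=47
  k=4: a=2, p=2473, q=116
  k=5: a=3, p=8421, q=395
  k=6: a=3, p=27736, q=1301

27736/1301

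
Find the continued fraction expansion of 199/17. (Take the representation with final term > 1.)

[11; 1, 2, 2, 2]

199 = 11*17 + 12
17 = 1*12 + 5
12 = 2*5 + 2
5 = 2*2 + 1
2 = 2*1 + 0  (stop)
So 199/17 = [11; 1, 2, 2, 2].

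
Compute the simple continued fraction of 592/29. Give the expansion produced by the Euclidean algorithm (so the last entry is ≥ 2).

[20; 2, 2, 2, 2]

592 = 20·29 + 12
29 = 2·12 + 5
12 = 2·5 + 2
5 = 2·2 + 1
2 = 2·1 + 0  (stop)
So 592/29 = [20; 2, 2, 2, 2].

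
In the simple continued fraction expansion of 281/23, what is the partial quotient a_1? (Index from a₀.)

281 = 12·23 + 5   →  a_0 = 12
23 = 4·5 + 3   →  a_1 = 4

4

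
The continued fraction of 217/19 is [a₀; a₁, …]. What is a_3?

1

217 = 11·19 + 8   →  a_0 = 11
19 = 2·8 + 3   →  a_1 = 2
8 = 2·3 + 2   →  a_2 = 2
3 = 1·2 + 1   →  a_3 = 1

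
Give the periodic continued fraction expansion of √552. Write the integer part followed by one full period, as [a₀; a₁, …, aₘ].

[23; 2, 46]

a₀ = ⌊√552⌋ = 23.
With m₀=0, d₀=1 and mₖ₊₁ = dₖaₖ − mₖ, dₖ₊₁ = (n − mₖ₊₁²)/dₖ, aₖ₊₁ = ⌊(a₀+mₖ₊₁)/dₖ₊₁⌋:
  k=1: m=23, d=23, a=2
  k=2: m=23, d=1, a=46
d=1 and a=2a₀=46 at k=2, so the next step gives (m, d) = (23, 23) again — its k=1 value — and the period has length 2.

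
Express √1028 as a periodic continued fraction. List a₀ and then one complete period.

a₀ = ⌊√1028⌋ = 32.
With m₀=0, d₀=1 and mₖ₊₁ = dₖaₖ − mₖ, dₖ₊₁ = (n − mₖ₊₁²)/dₖ, aₖ₊₁ = ⌊(a₀+mₖ₊₁)/dₖ₊₁⌋:
  k=1: m=32, d=4, a=16
  k=2: m=32, d=1, a=64
d=1 and a=2a₀=64 at k=2, so the next step gives (m, d) = (32, 4) again — its k=1 value — and the period has length 2.

[32; 16, 64]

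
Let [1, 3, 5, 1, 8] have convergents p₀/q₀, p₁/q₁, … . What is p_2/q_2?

Using pₖ = aₖpₖ₋₁ + pₖ₋₂, qₖ = aₖqₖ₋₁ + qₖ₋₂ (with p₋₁=1, p₋₂=0, q₋₁=0, q₋₂=1):
  k=0: a=1, p=1, q=1
  k=1: a=3, p=4, q=3
  k=2: a=5, p=21, q=16

21/16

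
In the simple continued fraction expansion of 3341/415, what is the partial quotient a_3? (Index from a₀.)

3341 = 8·415 + 21   →  a_0 = 8
415 = 19·21 + 16   →  a_1 = 19
21 = 1·16 + 5   →  a_2 = 1
16 = 3·5 + 1   →  a_3 = 3

3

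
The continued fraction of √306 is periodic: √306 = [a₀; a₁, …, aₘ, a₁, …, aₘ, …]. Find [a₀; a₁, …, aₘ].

[17; 2, 34]

a₀ = ⌊√306⌋ = 17.
With m₀=0, d₀=1 and mₖ₊₁ = dₖaₖ − mₖ, dₖ₊₁ = (n − mₖ₊₁²)/dₖ, aₖ₊₁ = ⌊(a₀+mₖ₊₁)/dₖ₊₁⌋:
  k=1: m=17, d=17, a=2
  k=2: m=17, d=1, a=34
d=1 and a=2a₀=34 at k=2, so the next step gives (m, d) = (17, 17) again — its k=1 value — and the period has length 2.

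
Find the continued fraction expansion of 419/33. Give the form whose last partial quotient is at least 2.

419 = 12*33 + 23
33 = 1*23 + 10
23 = 2*10 + 3
10 = 3*3 + 1
3 = 3*1 + 0  (stop)
So 419/33 = [12; 1, 2, 3, 3].

[12; 1, 2, 3, 3]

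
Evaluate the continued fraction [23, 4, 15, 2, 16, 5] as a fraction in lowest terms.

244339/10511

Using pₖ = aₖpₖ₋₁ + pₖ₋₂ and qₖ = aₖqₖ₋₁ + qₖ₋₂:
  k=0: a=23, p=23, q=1
  k=1: a=4, p=93, q=4
  k=2: a=15, p=1418, q=61
  k=3: a=2, p=2929, q=126
  k=4: a=16, p=48282, q=2077
  k=5: a=5, p=244339, q=10511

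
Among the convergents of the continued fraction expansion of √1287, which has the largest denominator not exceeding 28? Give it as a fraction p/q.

287/8

√1287 = [35; 1, 6, 1, 70, …] (period length 4).
Convergents:
  p_0/q_0 = 35/1
  p_1/q_1 = 36/1
  p_2/q_2 = 251/7
  p_3/q_3 = 287/8
  p_4/q_4 = 20341/567
q_3 = 8 ≤ 28 < 567 = q_4, so the answer is 287/8.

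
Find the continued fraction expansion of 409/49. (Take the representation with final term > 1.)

409 = 8*49 + 17
49 = 2*17 + 15
17 = 1*15 + 2
15 = 7*2 + 1
2 = 2*1 + 0  (stop)
So 409/49 = [8; 2, 1, 7, 2].

[8; 2, 1, 7, 2]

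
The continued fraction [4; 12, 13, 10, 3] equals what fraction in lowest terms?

20018/4903

Fold from the inside: start with 3/1.
  10 + 1/3 = 31/3
  13 + 3/31 = 406/31
  12 + 31/406 = 4903/406
  4 + 406/4903 = 20018/4903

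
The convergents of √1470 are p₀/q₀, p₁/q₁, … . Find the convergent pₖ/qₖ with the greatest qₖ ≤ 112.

1802/47

√1470 = [38; 2, 1, 14, 1, 2, 76, …] (period length 6).
Convergents:
  p_0/q_0 = 38/1
  p_1/q_1 = 77/2
  p_2/q_2 = 115/3
  p_3/q_3 = 1687/44
  p_4/q_4 = 1802/47
  p_5/q_5 = 5291/138
q_4 = 47 ≤ 112 < 138 = q_5, so the answer is 1802/47.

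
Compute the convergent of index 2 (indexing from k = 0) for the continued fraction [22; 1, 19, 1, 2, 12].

Using pₖ = aₖpₖ₋₁ + pₖ₋₂, qₖ = aₖqₖ₋₁ + qₖ₋₂ (with p₋₁=1, p₋₂=0, q₋₁=0, q₋₂=1):
  k=0: a=22, p=22, q=1
  k=1: a=1, p=23, q=1
  k=2: a=19, p=459, q=20

459/20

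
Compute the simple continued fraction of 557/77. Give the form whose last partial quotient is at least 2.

557 = 7·77 + 18
77 = 4·18 + 5
18 = 3·5 + 3
5 = 1·3 + 2
3 = 1·2 + 1
2 = 2·1 + 0  (stop)
So 557/77 = [7; 4, 3, 1, 1, 2].

[7; 4, 3, 1, 1, 2]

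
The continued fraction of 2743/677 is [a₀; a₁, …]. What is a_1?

2743 = 4·677 + 35   →  a_0 = 4
677 = 19·35 + 12   →  a_1 = 19

19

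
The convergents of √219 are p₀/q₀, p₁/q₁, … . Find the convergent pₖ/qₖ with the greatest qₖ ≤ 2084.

√219 = [14; 1, 3, 1, 28, …] (period length 4).
Convergents:
  p_0/q_0 = 14/1
  p_1/q_1 = 15/1
  p_2/q_2 = 59/4
  p_3/q_3 = 74/5
  p_4/q_4 = 2131/144
  p_5/q_5 = 2205/149
  p_6/q_6 = 8746/591
  p_7/q_7 = 10951/740
  p_8/q_8 = 315374/21311
q_7 = 740 ≤ 2084 < 21311 = q_8, so the answer is 10951/740.

10951/740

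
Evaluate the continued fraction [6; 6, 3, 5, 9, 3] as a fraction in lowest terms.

Fold from the inside: start with 3/1.
  9 + 1/3 = 28/3
  5 + 3/28 = 143/28
  3 + 28/143 = 457/143
  6 + 143/457 = 2885/457
  6 + 457/2885 = 17767/2885

17767/2885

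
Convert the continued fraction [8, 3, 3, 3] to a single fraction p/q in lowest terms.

Fold from the inside: start with 3/1.
  3 + 1/3 = 10/3
  3 + 3/10 = 33/10
  8 + 10/33 = 274/33

274/33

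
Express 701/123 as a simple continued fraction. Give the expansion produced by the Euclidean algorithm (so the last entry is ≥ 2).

701 = 5×123 + 86
123 = 1×86 + 37
86 = 2×37 + 12
37 = 3×12 + 1
12 = 12×1 + 0  (stop)
So 701/123 = [5; 1, 2, 3, 12].

[5; 1, 2, 3, 12]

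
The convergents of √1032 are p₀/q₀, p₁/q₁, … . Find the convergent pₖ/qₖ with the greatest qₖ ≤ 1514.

√1032 = [32; 8, 64, …] (period length 2).
Convergents:
  p_0/q_0 = 32/1
  p_1/q_1 = 257/8
  p_2/q_2 = 16480/513
  p_3/q_3 = 132097/4112
q_2 = 513 ≤ 1514 < 4112 = q_3, so the answer is 16480/513.

16480/513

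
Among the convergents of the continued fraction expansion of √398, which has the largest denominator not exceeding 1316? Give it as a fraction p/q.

15940/799

√398 = [19; 1, 18, 1, 38, …] (period length 4).
Convergents:
  p_0/q_0 = 19/1
  p_1/q_1 = 20/1
  p_2/q_2 = 379/19
  p_3/q_3 = 399/20
  p_4/q_4 = 15541/779
  p_5/q_5 = 15940/799
  p_6/q_6 = 302461/15161
q_5 = 799 ≤ 1316 < 15161 = q_6, so the answer is 15940/799.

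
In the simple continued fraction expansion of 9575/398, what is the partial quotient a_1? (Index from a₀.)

17

9575 = 24·398 + 23   →  a_0 = 24
398 = 17·23 + 7   →  a_1 = 17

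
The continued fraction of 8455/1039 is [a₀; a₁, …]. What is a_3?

8455 = 8·1039 + 143   →  a_0 = 8
1039 = 7·143 + 38   →  a_1 = 7
143 = 3·38 + 29   →  a_2 = 3
38 = 1·29 + 9   →  a_3 = 1

1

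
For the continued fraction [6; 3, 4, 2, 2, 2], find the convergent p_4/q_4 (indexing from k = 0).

448/71

Using pₖ = aₖpₖ₋₁ + pₖ₋₂, qₖ = aₖqₖ₋₁ + qₖ₋₂ (with p₋₁=1, p₋₂=0, q₋₁=0, q₋₂=1):
  k=0: a=6, p=6, q=1
  k=1: a=3, p=19, q=3
  k=2: a=4, p=82, q=13
  k=3: a=2, p=183, q=29
  k=4: a=2, p=448, q=71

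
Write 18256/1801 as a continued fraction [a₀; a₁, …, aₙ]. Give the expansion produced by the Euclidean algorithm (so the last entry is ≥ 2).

18256 = 10·1801 + 246
1801 = 7·246 + 79
246 = 3·79 + 9
79 = 8·9 + 7
9 = 1·7 + 2
7 = 3·2 + 1
2 = 2·1 + 0  (stop)
So 18256/1801 = [10; 7, 3, 8, 1, 3, 2].

[10; 7, 3, 8, 1, 3, 2]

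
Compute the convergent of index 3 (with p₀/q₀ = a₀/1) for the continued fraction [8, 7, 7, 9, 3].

Using pₖ = aₖpₖ₋₁ + pₖ₋₂, qₖ = aₖqₖ₋₁ + qₖ₋₂ (with p₋₁=1, p₋₂=0, q₋₁=0, q₋₂=1):
  k=0: a=8, p=8, q=1
  k=1: a=7, p=57, q=7
  k=2: a=7, p=407, q=50
  k=3: a=9, p=3720, q=457

3720/457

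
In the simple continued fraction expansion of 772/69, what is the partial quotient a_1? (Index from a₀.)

5

772 = 11·69 + 13   →  a_0 = 11
69 = 5·13 + 4   →  a_1 = 5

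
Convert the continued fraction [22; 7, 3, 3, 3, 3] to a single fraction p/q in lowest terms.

17621/796

Using pₖ = aₖpₖ₋₁ + pₖ₋₂ and qₖ = aₖqₖ₋₁ + qₖ₋₂:
  k=0: a=22, p=22, q=1
  k=1: a=7, p=155, q=7
  k=2: a=3, p=487, q=22
  k=3: a=3, p=1616, q=73
  k=4: a=3, p=5335, q=241
  k=5: a=3, p=17621, q=796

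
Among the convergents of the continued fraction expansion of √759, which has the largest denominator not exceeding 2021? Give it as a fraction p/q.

√759 = [27; 1, 1, 4, 1, 1, 54, …] (period length 6).
Convergents:
  p_0/q_0 = 27/1
  p_1/q_1 = 28/1
  p_2/q_2 = 55/2
  p_3/q_3 = 248/9
  p_4/q_4 = 303/11
  p_5/q_5 = 551/20
  p_6/q_6 = 30057/1091
  p_7/q_7 = 30608/1111
  p_8/q_8 = 60665/2202
q_7 = 1111 ≤ 2021 < 2202 = q_8, so the answer is 30608/1111.

30608/1111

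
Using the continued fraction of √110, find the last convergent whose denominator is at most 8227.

√110 = [10; 2, 20, …] (period length 2).
Convergents:
  p_0/q_0 = 10/1
  p_1/q_1 = 21/2
  p_2/q_2 = 430/41
  p_3/q_3 = 881/84
  p_4/q_4 = 18050/1721
  p_5/q_5 = 36981/3526
  p_6/q_6 = 757670/72241
q_5 = 3526 ≤ 8227 < 72241 = q_6, so the answer is 36981/3526.

36981/3526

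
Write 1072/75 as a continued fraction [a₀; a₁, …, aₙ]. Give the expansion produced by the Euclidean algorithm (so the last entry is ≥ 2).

[14; 3, 2, 2, 4]

1072 = 14×75 + 22
75 = 3×22 + 9
22 = 2×9 + 4
9 = 2×4 + 1
4 = 4×1 + 0  (stop)
So 1072/75 = [14; 3, 2, 2, 4].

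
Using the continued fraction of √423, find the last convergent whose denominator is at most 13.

144/7

√423 = [20; 1, 1, 3, 4, 3, 1, 1, 40, …] (period length 8).
Convergents:
  p_0/q_0 = 20/1
  p_1/q_1 = 21/1
  p_2/q_2 = 41/2
  p_3/q_3 = 144/7
  p_4/q_4 = 617/30
q_3 = 7 ≤ 13 < 30 = q_4, so the answer is 144/7.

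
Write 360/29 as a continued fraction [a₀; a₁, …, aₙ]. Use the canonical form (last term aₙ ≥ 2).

[12; 2, 2, 2, 2]

360 = 12·29 + 12
29 = 2·12 + 5
12 = 2·5 + 2
5 = 2·2 + 1
2 = 2·1 + 0  (stop)
So 360/29 = [12; 2, 2, 2, 2].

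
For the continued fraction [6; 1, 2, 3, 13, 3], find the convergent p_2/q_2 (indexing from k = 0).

20/3

Using pₖ = aₖpₖ₋₁ + pₖ₋₂, qₖ = aₖqₖ₋₁ + qₖ₋₂ (with p₋₁=1, p₋₂=0, q₋₁=0, q₋₂=1):
  k=0: a=6, p=6, q=1
  k=1: a=1, p=7, q=1
  k=2: a=2, p=20, q=3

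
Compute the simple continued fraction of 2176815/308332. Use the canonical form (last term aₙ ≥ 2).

2176815 = 7·308332 + 18491
308332 = 16·18491 + 12476
18491 = 1·12476 + 6015
12476 = 2·6015 + 446
6015 = 13·446 + 217
446 = 2·217 + 12
217 = 18·12 + 1
12 = 12·1 + 0  (stop)
So 2176815/308332 = [7; 16, 1, 2, 13, 2, 18, 12].

[7; 16, 1, 2, 13, 2, 18, 12]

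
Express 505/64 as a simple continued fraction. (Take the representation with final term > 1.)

[7; 1, 8, 7]

505 = 7·64 + 57
64 = 1·57 + 7
57 = 8·7 + 1
7 = 7·1 + 0  (stop)
So 505/64 = [7; 1, 8, 7].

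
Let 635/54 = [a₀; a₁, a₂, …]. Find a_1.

1

635 = 11·54 + 41   →  a_0 = 11
54 = 1·41 + 13   →  a_1 = 1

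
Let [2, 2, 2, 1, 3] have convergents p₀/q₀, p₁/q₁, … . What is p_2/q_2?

Using pₖ = aₖpₖ₋₁ + pₖ₋₂, qₖ = aₖqₖ₋₁ + qₖ₋₂ (with p₋₁=1, p₋₂=0, q₋₁=0, q₋₂=1):
  k=0: a=2, p=2, q=1
  k=1: a=2, p=5, q=2
  k=2: a=2, p=12, q=5

12/5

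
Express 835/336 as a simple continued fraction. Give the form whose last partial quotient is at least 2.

[2; 2, 16, 3, 3]

835 = 2*336 + 163
336 = 2*163 + 10
163 = 16*10 + 3
10 = 3*3 + 1
3 = 3*1 + 0  (stop)
So 835/336 = [2; 2, 16, 3, 3].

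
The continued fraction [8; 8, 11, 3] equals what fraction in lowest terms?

2234/275

Using pₖ = aₖpₖ₋₁ + pₖ₋₂ and qₖ = aₖqₖ₋₁ + qₖ₋₂:
  k=0: a=8, p=8, q=1
  k=1: a=8, p=65, q=8
  k=2: a=11, p=723, q=89
  k=3: a=3, p=2234, q=275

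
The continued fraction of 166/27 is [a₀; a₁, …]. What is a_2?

1

166 = 6·27 + 4   →  a_0 = 6
27 = 6·4 + 3   →  a_1 = 6
4 = 1·3 + 1   →  a_2 = 1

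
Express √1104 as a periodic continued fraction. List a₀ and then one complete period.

[33; 4, 2, 2, 2, 4, 66]

a₀ = ⌊√1104⌋ = 33.
With m₀=0, d₀=1 and mₖ₊₁ = dₖaₖ − mₖ, dₖ₊₁ = (n − mₖ₊₁²)/dₖ, aₖ₊₁ = ⌊(a₀+mₖ₊₁)/dₖ₊₁⌋:
  k=1: m=33, d=15, a=4
  k=2: m=27, d=25, a=2
  k=3: m=23, d=23, a=2
  k=4: m=23, d=25, a=2
  k=5: m=27, d=15, a=4
  k=6: m=33, d=1, a=66
d=1 and a=2a₀=66 at k=6, so the next step gives (m, d) = (33, 15) again — its k=1 value — and the period has length 6.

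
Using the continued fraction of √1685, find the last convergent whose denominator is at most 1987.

√1685 = [41; 20, 1, 1, 20, 82, …] (period length 5).
Convergents:
  p_0/q_0 = 41/1
  p_1/q_1 = 821/20
  p_2/q_2 = 862/21
  p_3/q_3 = 1683/41
  p_4/q_4 = 34522/841
  p_5/q_5 = 2832487/69003
q_4 = 841 ≤ 1987 < 69003 = q_5, so the answer is 34522/841.

34522/841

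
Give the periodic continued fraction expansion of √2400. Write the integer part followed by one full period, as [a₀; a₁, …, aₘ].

[48; 1, 96]

a₀ = ⌊√2400⌋ = 48.
With m₀=0, d₀=1 and mₖ₊₁ = dₖaₖ − mₖ, dₖ₊₁ = (n − mₖ₊₁²)/dₖ, aₖ₊₁ = ⌊(a₀+mₖ₊₁)/dₖ₊₁⌋:
  k=1: m=48, d=96, a=1
  k=2: m=48, d=1, a=96
d=1 and a=2a₀=96 at k=2, so the next step gives (m, d) = (48, 96) again — its k=1 value — and the period has length 2.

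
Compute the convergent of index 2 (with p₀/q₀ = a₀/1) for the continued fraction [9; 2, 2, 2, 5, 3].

Using pₖ = aₖpₖ₋₁ + pₖ₋₂, qₖ = aₖqₖ₋₁ + qₖ₋₂ (with p₋₁=1, p₋₂=0, q₋₁=0, q₋₂=1):
  k=0: a=9, p=9, q=1
  k=1: a=2, p=19, q=2
  k=2: a=2, p=47, q=5

47/5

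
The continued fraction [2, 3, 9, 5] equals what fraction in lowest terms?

Using pₖ = aₖpₖ₋₁ + pₖ₋₂ and qₖ = aₖqₖ₋₁ + qₖ₋₂:
  k=0: a=2, p=2, q=1
  k=1: a=3, p=7, q=3
  k=2: a=9, p=65, q=28
  k=3: a=5, p=332, q=143

332/143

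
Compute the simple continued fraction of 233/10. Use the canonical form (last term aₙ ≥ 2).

233 = 23·10 + 3
10 = 3·3 + 1
3 = 3·1 + 0  (stop)
So 233/10 = [23; 3, 3].

[23; 3, 3]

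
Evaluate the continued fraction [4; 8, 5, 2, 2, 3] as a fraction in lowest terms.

3104/753

Using pₖ = aₖpₖ₋₁ + pₖ₋₂ and qₖ = aₖqₖ₋₁ + qₖ₋₂:
  k=0: a=4, p=4, q=1
  k=1: a=8, p=33, q=8
  k=2: a=5, p=169, q=41
  k=3: a=2, p=371, q=90
  k=4: a=2, p=911, q=221
  k=5: a=3, p=3104, q=753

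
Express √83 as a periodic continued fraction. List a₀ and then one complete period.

[9; 9, 18]

a₀ = ⌊√83⌋ = 9.
With m₀=0, d₀=1 and mₖ₊₁ = dₖaₖ − mₖ, dₖ₊₁ = (n − mₖ₊₁²)/dₖ, aₖ₊₁ = ⌊(a₀+mₖ₊₁)/dₖ₊₁⌋:
  k=1: m=9, d=2, a=9
  k=2: m=9, d=1, a=18
d=1 and a=2a₀=18 at k=2, so the next step gives (m, d) = (9, 2) again — its k=1 value — and the period has length 2.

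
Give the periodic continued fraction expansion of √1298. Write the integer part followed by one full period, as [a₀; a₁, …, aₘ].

a₀ = ⌊√1298⌋ = 36.

[36; 36, 72]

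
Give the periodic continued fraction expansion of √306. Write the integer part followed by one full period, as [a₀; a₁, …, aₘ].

a₀ = ⌊√306⌋ = 17.
With m₀=0, d₀=1 and mₖ₊₁ = dₖaₖ − mₖ, dₖ₊₁ = (n − mₖ₊₁²)/dₖ, aₖ₊₁ = ⌊(a₀+mₖ₊₁)/dₖ₊₁⌋:
  k=1: m=17, d=17, a=2
  k=2: m=17, d=1, a=34
d=1 and a=2a₀=34 at k=2, so the next step gives (m, d) = (17, 17) again — its k=1 value — and the period has length 2.

[17; 2, 34]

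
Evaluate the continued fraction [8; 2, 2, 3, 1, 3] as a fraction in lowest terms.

698/83

Fold from the inside: start with 3/1.
  1 + 1/3 = 4/3
  3 + 3/4 = 15/4
  2 + 4/15 = 34/15
  2 + 15/34 = 83/34
  8 + 34/83 = 698/83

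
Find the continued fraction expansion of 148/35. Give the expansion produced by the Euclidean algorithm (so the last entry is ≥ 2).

148 = 4*35 + 8
35 = 4*8 + 3
8 = 2*3 + 2
3 = 1*2 + 1
2 = 2*1 + 0  (stop)
So 148/35 = [4; 4, 2, 1, 2].

[4; 4, 2, 1, 2]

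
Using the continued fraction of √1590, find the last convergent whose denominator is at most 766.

√1590 = [39; 1, 6, 1, 78, …] (period length 4).
Convergents:
  p_0/q_0 = 39/1
  p_1/q_1 = 40/1
  p_2/q_2 = 279/7
  p_3/q_3 = 319/8
  p_4/q_4 = 25161/631
  p_5/q_5 = 25480/639
  p_6/q_6 = 178041/4465
q_5 = 639 ≤ 766 < 4465 = q_6, so the answer is 25480/639.

25480/639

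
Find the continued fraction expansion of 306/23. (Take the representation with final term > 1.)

306 = 13·23 + 7
23 = 3·7 + 2
7 = 3·2 + 1
2 = 2·1 + 0  (stop)
So 306/23 = [13; 3, 3, 2].

[13; 3, 3, 2]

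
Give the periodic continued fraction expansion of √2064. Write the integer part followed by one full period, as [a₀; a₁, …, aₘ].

[45; 2, 3, 7, 3, 2, 90]

a₀ = ⌊√2064⌋ = 45.
With m₀=0, d₀=1 and mₖ₊₁ = dₖaₖ − mₖ, dₖ₊₁ = (n − mₖ₊₁²)/dₖ, aₖ₊₁ = ⌊(a₀+mₖ₊₁)/dₖ₊₁⌋:
  k=1: m=45, d=39, a=2
  k=2: m=33, d=25, a=3
  k=3: m=42, d=12, a=7
  k=4: m=42, d=25, a=3
  k=5: m=33, d=39, a=2
  k=6: m=45, d=1, a=90
d=1 and a=2a₀=90 at k=6, so the next step gives (m, d) = (45, 39) again — its k=1 value — and the period has length 6.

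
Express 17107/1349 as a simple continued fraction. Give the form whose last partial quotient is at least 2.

[12; 1, 2, 7, 3, 2, 8]

17107 = 12×1349 + 919
1349 = 1×919 + 430
919 = 2×430 + 59
430 = 7×59 + 17
59 = 3×17 + 8
17 = 2×8 + 1
8 = 8×1 + 0  (stop)
So 17107/1349 = [12; 1, 2, 7, 3, 2, 8].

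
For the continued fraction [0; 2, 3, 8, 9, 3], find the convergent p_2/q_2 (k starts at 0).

Using pₖ = aₖpₖ₋₁ + pₖ₋₂, qₖ = aₖqₖ₋₁ + qₖ₋₂ (with p₋₁=1, p₋₂=0, q₋₁=0, q₋₂=1):
  k=0: a=0, p=0, q=1
  k=1: a=2, p=1, q=2
  k=2: a=3, p=3, q=7

3/7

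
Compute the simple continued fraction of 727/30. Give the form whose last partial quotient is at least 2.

[24; 4, 3, 2]

727 = 24×30 + 7
30 = 4×7 + 2
7 = 3×2 + 1
2 = 2×1 + 0  (stop)
So 727/30 = [24; 4, 3, 2].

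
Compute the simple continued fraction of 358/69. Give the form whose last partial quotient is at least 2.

[5; 5, 3, 4]

358 = 5·69 + 13
69 = 5·13 + 4
13 = 3·4 + 1
4 = 4·1 + 0  (stop)
So 358/69 = [5; 5, 3, 4].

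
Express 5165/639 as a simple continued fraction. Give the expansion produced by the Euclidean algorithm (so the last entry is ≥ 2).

5165 = 8*639 + 53
639 = 12*53 + 3
53 = 17*3 + 2
3 = 1*2 + 1
2 = 2*1 + 0  (stop)
So 5165/639 = [8; 12, 17, 1, 2].

[8; 12, 17, 1, 2]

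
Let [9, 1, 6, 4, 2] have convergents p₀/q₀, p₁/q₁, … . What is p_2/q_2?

69/7

Using pₖ = aₖpₖ₋₁ + pₖ₋₂, qₖ = aₖqₖ₋₁ + qₖ₋₂ (with p₋₁=1, p₋₂=0, q₋₁=0, q₋₂=1):
  k=0: a=9, p=9, q=1
  k=1: a=1, p=10, q=1
  k=2: a=6, p=69, q=7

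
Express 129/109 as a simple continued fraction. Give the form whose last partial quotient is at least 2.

129 = 1×109 + 20
109 = 5×20 + 9
20 = 2×9 + 2
9 = 4×2 + 1
2 = 2×1 + 0  (stop)
So 129/109 = [1; 5, 2, 4, 2].

[1; 5, 2, 4, 2]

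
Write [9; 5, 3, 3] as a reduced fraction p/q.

Using pₖ = aₖpₖ₋₁ + pₖ₋₂ and qₖ = aₖqₖ₋₁ + qₖ₋₂:
  k=0: a=9, p=9, q=1
  k=1: a=5, p=46, q=5
  k=2: a=3, p=147, q=16
  k=3: a=3, p=487, q=53

487/53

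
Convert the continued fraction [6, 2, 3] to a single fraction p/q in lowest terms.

45/7

Fold from the inside: start with 3/1.
  2 + 1/3 = 7/3
  6 + 3/7 = 45/7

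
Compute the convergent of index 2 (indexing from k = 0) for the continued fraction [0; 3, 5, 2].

5/16

Using pₖ = aₖpₖ₋₁ + pₖ₋₂, qₖ = aₖqₖ₋₁ + qₖ₋₂ (with p₋₁=1, p₋₂=0, q₋₁=0, q₋₂=1):
  k=0: a=0, p=0, q=1
  k=1: a=3, p=1, q=3
  k=2: a=5, p=5, q=16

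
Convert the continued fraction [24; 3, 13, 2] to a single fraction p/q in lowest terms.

2019/83

Using pₖ = aₖpₖ₋₁ + pₖ₋₂ and qₖ = aₖqₖ₋₁ + qₖ₋₂:
  k=0: a=24, p=24, q=1
  k=1: a=3, p=73, q=3
  k=2: a=13, p=973, q=40
  k=3: a=2, p=2019, q=83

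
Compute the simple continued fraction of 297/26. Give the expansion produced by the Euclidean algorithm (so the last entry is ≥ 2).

297 = 11·26 + 11
26 = 2·11 + 4
11 = 2·4 + 3
4 = 1·3 + 1
3 = 3·1 + 0  (stop)
So 297/26 = [11; 2, 2, 1, 3].

[11; 2, 2, 1, 3]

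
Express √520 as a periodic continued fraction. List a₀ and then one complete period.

a₀ = ⌊√520⌋ = 22.
With m₀=0, d₀=1 and mₖ₊₁ = dₖaₖ − mₖ, dₖ₊₁ = (n − mₖ₊₁²)/dₖ, aₖ₊₁ = ⌊(a₀+mₖ₊₁)/dₖ₊₁⌋:
  k=1: m=22, d=36, a=1
  k=2: m=14, d=9, a=4
  k=3: m=22, d=4, a=11
  k=4: m=22, d=9, a=4
  k=5: m=14, d=36, a=1
  k=6: m=22, d=1, a=44
d=1 and a=2a₀=44 at k=6, so the next step gives (m, d) = (22, 36) again — its k=1 value — and the period has length 6.

[22; 1, 4, 11, 4, 1, 44]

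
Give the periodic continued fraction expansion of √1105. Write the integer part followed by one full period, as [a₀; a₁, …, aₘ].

[33; 4, 7, 7, 4, 66]

a₀ = ⌊√1105⌋ = 33.
With m₀=0, d₀=1 and mₖ₊₁ = dₖaₖ − mₖ, dₖ₊₁ = (n − mₖ₊₁²)/dₖ, aₖ₊₁ = ⌊(a₀+mₖ₊₁)/dₖ₊₁⌋:
  k=1: m=33, d=16, a=4
  k=2: m=31, d=9, a=7
  k=3: m=32, d=9, a=7
  k=4: m=31, d=16, a=4
  k=5: m=33, d=1, a=66
d=1 and a=2a₀=66 at k=5, so the next step gives (m, d) = (33, 16) again — its k=1 value — and the period has length 5.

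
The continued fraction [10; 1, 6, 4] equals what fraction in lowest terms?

Using pₖ = aₖpₖ₋₁ + pₖ₋₂ and qₖ = aₖqₖ₋₁ + qₖ₋₂:
  k=0: a=10, p=10, q=1
  k=1: a=1, p=11, q=1
  k=2: a=6, p=76, q=7
  k=3: a=4, p=315, q=29

315/29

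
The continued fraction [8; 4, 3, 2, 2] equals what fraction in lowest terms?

601/73

Fold from the inside: start with 2/1.
  2 + 1/2 = 5/2
  3 + 2/5 = 17/5
  4 + 5/17 = 73/17
  8 + 17/73 = 601/73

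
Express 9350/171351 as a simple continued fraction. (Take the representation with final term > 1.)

[0; 18, 3, 15, 2, 19, 5]

9350 = 0·171351 + 9350
171351 = 18·9350 + 3051
9350 = 3·3051 + 197
3051 = 15·197 + 96
197 = 2·96 + 5
96 = 19·5 + 1
5 = 5·1 + 0  (stop)
So 9350/171351 = [0; 18, 3, 15, 2, 19, 5].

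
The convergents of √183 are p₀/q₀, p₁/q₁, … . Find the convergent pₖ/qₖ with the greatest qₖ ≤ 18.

√183 = [13; 1, 1, 8, 1, 1, 26, …] (period length 6).
Convergents:
  p_0/q_0 = 13/1
  p_1/q_1 = 14/1
  p_2/q_2 = 27/2
  p_3/q_3 = 230/17
  p_4/q_4 = 257/19
q_3 = 17 ≤ 18 < 19 = q_4, so the answer is 230/17.

230/17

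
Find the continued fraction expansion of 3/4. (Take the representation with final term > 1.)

3 = 0·4 + 3
4 = 1·3 + 1
3 = 3·1 + 0  (stop)
So 3/4 = [0; 1, 3].

[0; 1, 3]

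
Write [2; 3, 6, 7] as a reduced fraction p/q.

315/136

Fold from the inside: start with 7/1.
  6 + 1/7 = 43/7
  3 + 7/43 = 136/43
  2 + 43/136 = 315/136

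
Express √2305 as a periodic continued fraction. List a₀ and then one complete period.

[48; 96]

a₀ = ⌊√2305⌋ = 48.
With m₀=0, d₀=1 and mₖ₊₁ = dₖaₖ − mₖ, dₖ₊₁ = (n − mₖ₊₁²)/dₖ, aₖ₊₁ = ⌊(a₀+mₖ₊₁)/dₖ₊₁⌋:
  k=1: m=48, d=1, a=96
d=1 and a=2a₀=96 at k=1, so the next step gives (m, d) = (48, 1) again — its k=1 value — and the period has length 1.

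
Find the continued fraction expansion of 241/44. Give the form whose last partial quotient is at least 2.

[5; 2, 10, 2]

241 = 5·44 + 21
44 = 2·21 + 2
21 = 10·2 + 1
2 = 2·1 + 0  (stop)
So 241/44 = [5; 2, 10, 2].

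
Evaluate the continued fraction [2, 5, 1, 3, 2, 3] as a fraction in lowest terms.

389/179

Fold from the inside: start with 3/1.
  2 + 1/3 = 7/3
  3 + 3/7 = 24/7
  1 + 7/24 = 31/24
  5 + 24/31 = 179/31
  2 + 31/179 = 389/179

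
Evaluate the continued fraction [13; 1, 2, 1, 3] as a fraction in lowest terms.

206/15

Fold from the inside: start with 3/1.
  1 + 1/3 = 4/3
  2 + 3/4 = 11/4
  1 + 4/11 = 15/11
  13 + 11/15 = 206/15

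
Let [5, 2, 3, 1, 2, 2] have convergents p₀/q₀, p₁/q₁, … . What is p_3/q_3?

49/9

Using pₖ = aₖpₖ₋₁ + pₖ₋₂, qₖ = aₖqₖ₋₁ + qₖ₋₂ (with p₋₁=1, p₋₂=0, q₋₁=0, q₋₂=1):
  k=0: a=5, p=5, q=1
  k=1: a=2, p=11, q=2
  k=2: a=3, p=38, q=7
  k=3: a=1, p=49, q=9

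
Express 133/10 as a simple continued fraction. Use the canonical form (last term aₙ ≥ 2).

133 = 13*10 + 3
10 = 3*3 + 1
3 = 3*1 + 0  (stop)
So 133/10 = [13; 3, 3].

[13; 3, 3]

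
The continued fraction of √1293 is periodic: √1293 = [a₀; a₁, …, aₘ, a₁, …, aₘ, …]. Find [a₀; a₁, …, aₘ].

[35; 1, 22, 1, 70]

a₀ = ⌊√1293⌋ = 35.
With m₀=0, d₀=1 and mₖ₊₁ = dₖaₖ − mₖ, dₖ₊₁ = (n − mₖ₊₁²)/dₖ, aₖ₊₁ = ⌊(a₀+mₖ₊₁)/dₖ₊₁⌋:
  k=1: m=35, d=68, a=1
  k=2: m=33, d=3, a=22
  k=3: m=33, d=68, a=1
  k=4: m=35, d=1, a=70
d=1 and a=2a₀=70 at k=4, so the next step gives (m, d) = (35, 68) again — its k=1 value — and the period has length 4.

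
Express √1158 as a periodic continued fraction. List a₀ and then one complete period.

a₀ = ⌊√1158⌋ = 34.
With m₀=0, d₀=1 and mₖ₊₁ = dₖaₖ − mₖ, dₖ₊₁ = (n − mₖ₊₁²)/dₖ, aₖ₊₁ = ⌊(a₀+mₖ₊₁)/dₖ₊₁⌋:
  k=1: m=34, d=2, a=34
  k=2: m=34, d=1, a=68
d=1 and a=2a₀=68 at k=2, so the next step gives (m, d) = (34, 2) again — its k=1 value — and the period has length 2.

[34; 34, 68]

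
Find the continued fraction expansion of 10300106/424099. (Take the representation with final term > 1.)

[24; 3, 2, 15, 17, 12, 19]

10300106 = 24×424099 + 121730
424099 = 3×121730 + 58909
121730 = 2×58909 + 3912
58909 = 15×3912 + 229
3912 = 17×229 + 19
229 = 12×19 + 1
19 = 19×1 + 0  (stop)
So 10300106/424099 = [24; 3, 2, 15, 17, 12, 19].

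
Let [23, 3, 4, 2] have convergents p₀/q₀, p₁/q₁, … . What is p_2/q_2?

303/13

Using pₖ = aₖpₖ₋₁ + pₖ₋₂, qₖ = aₖqₖ₋₁ + qₖ₋₂ (with p₋₁=1, p₋₂=0, q₋₁=0, q₋₂=1):
  k=0: a=23, p=23, q=1
  k=1: a=3, p=70, q=3
  k=2: a=4, p=303, q=13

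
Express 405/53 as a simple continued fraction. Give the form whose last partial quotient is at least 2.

405 = 7×53 + 34
53 = 1×34 + 19
34 = 1×19 + 15
19 = 1×15 + 4
15 = 3×4 + 3
4 = 1×3 + 1
3 = 3×1 + 0  (stop)
So 405/53 = [7; 1, 1, 1, 3, 1, 3].

[7; 1, 1, 1, 3, 1, 3]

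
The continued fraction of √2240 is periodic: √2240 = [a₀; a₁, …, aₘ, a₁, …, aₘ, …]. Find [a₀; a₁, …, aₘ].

[47; 3, 23, 3, 94]

a₀ = ⌊√2240⌋ = 47.
With m₀=0, d₀=1 and mₖ₊₁ = dₖaₖ − mₖ, dₖ₊₁ = (n − mₖ₊₁²)/dₖ, aₖ₊₁ = ⌊(a₀+mₖ₊₁)/dₖ₊₁⌋:
  k=1: m=47, d=31, a=3
  k=2: m=46, d=4, a=23
  k=3: m=46, d=31, a=3
  k=4: m=47, d=1, a=94
d=1 and a=2a₀=94 at k=4, so the next step gives (m, d) = (47, 31) again — its k=1 value — and the period has length 4.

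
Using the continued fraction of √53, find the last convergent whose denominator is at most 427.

2599/357

√53 = [7; 3, 1, 1, 3, 14, …] (period length 5).
Convergents:
  p_0/q_0 = 7/1
  p_1/q_1 = 22/3
  p_2/q_2 = 29/4
  p_3/q_3 = 51/7
  p_4/q_4 = 182/25
  p_5/q_5 = 2599/357
  p_6/q_6 = 7979/1096
q_5 = 357 ≤ 427 < 1096 = q_6, so the answer is 2599/357.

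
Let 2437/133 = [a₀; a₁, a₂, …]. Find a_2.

2437 = 18·133 + 43   →  a_0 = 18
133 = 3·43 + 4   →  a_1 = 3
43 = 10·4 + 3   →  a_2 = 10

10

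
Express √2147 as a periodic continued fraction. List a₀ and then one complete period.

[46; 2, 1, 45, 1, 2, 92]

a₀ = ⌊√2147⌋ = 46.
With m₀=0, d₀=1 and mₖ₊₁ = dₖaₖ − mₖ, dₖ₊₁ = (n − mₖ₊₁²)/dₖ, aₖ₊₁ = ⌊(a₀+mₖ₊₁)/dₖ₊₁⌋:
  k=1: m=46, d=31, a=2
  k=2: m=16, d=61, a=1
  k=3: m=45, d=2, a=45
  k=4: m=45, d=61, a=1
  k=5: m=16, d=31, a=2
  k=6: m=46, d=1, a=92
d=1 and a=2a₀=92 at k=6, so the next step gives (m, d) = (46, 31) again — its k=1 value — and the period has length 6.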